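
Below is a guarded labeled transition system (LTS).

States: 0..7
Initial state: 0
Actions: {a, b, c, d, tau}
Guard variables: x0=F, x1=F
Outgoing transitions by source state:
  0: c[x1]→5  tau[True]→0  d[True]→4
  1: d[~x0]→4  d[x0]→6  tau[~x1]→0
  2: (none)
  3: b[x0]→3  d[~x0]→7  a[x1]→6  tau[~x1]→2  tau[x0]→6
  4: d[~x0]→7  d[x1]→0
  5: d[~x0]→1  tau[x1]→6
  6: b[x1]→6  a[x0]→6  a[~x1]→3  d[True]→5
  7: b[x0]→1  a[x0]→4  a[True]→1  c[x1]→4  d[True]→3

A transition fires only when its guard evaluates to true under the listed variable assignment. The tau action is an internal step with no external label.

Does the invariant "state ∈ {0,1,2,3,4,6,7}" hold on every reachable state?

Answer: INVARIANT HOLDS

Working:
Allowed set {0,1,2,3,4,6,7}
Reach set: {0,1,2,3,4,7}
  0: ✓
  1: ✓
  2: ✓
  3: ✓
  4: ✓
  7: ✓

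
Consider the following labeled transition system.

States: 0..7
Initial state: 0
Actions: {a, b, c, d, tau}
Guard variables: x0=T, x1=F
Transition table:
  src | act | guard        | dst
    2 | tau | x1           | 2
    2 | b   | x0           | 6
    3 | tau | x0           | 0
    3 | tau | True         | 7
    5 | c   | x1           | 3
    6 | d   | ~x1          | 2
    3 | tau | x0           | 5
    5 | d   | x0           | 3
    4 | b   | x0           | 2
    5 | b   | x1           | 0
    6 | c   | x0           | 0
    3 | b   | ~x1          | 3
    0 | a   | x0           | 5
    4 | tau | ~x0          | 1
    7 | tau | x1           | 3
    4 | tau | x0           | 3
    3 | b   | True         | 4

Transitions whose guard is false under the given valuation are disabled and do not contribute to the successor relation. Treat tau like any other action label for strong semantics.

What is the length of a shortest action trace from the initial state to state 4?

Answer: 3

Working:
Layered search for 4:
  depth 0: {0}
  depth 1: {5}
  depth 2: {3}
  depth 3: {4,7}
4 enters at depth 3; path a·d·b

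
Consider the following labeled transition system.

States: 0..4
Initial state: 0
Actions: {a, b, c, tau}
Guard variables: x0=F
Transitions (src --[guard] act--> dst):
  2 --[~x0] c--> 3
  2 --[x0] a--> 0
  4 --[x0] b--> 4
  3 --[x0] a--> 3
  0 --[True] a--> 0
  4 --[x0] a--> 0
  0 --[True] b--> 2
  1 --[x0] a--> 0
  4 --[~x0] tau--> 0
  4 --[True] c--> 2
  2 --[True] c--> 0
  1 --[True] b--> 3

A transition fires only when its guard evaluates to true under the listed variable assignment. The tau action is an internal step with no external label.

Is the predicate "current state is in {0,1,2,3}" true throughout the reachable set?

Answer: INVARIANT HOLDS

Working:
Inv-set: {0,1,2,3}
R = {0,2,3}
  0: ✓
  2: ✓
  3: ✓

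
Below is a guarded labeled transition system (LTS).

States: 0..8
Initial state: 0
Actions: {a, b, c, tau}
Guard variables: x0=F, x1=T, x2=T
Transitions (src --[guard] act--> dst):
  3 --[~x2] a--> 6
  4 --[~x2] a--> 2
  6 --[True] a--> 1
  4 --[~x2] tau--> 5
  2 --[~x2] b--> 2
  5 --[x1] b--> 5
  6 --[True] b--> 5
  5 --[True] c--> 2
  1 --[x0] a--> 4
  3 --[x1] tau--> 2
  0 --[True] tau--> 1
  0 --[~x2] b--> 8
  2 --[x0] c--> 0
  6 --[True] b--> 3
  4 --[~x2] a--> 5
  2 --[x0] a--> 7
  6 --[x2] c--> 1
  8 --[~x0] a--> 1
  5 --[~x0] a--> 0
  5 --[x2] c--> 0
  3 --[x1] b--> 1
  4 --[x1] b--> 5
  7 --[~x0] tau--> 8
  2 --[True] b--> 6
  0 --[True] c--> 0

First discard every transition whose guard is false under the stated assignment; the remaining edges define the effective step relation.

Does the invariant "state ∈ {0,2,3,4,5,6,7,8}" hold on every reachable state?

Inv-set: {0,2,3,4,5,6,7,8}
Reach set: {0,1}
  0: ok
  1: ✗ unsafe
witness against invariant: tau → 1

Answer: INVARIANT VIOLATED at state 1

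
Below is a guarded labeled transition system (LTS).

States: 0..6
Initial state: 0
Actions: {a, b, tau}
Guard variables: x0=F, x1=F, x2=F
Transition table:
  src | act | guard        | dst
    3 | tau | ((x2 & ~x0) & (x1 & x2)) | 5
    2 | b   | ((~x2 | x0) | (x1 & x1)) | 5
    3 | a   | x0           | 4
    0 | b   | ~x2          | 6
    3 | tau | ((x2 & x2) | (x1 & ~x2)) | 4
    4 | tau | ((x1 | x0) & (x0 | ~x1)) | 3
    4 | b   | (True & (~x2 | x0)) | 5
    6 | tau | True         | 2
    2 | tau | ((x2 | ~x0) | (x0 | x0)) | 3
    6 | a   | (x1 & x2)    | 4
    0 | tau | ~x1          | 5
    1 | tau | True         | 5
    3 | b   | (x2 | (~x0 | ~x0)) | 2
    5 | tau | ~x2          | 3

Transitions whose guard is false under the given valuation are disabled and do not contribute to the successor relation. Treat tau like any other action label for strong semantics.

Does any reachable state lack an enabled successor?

Answer: DEADLOCK-FREE

Trace:
Reachable = {0,2,3,5,6}
  0: b→6  tau→5  [2 exit(s)]
  2: b→5  tau→3  [2 exit(s)]
  3: b→2  [1 exit(s)]
  5: tau→3  [1 exit(s)]
  6: tau→2  [1 exit(s)]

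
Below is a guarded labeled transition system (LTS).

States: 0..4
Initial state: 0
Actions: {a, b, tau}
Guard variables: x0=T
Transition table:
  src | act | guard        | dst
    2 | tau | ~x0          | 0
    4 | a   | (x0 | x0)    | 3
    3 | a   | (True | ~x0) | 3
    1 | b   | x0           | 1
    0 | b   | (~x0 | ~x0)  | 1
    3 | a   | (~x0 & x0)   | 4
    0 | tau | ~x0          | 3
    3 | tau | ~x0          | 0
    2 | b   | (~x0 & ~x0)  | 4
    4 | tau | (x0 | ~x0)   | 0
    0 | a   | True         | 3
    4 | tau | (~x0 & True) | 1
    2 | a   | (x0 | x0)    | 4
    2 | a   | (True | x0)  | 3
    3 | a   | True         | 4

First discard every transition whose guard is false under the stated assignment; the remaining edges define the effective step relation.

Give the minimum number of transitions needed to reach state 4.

Answer: 2

Trace:
Breadth-first toward 4:
  depth 0: {0}
  depth 1: {3}
  depth 2: {4}
depth(4)=2, e.g. a·a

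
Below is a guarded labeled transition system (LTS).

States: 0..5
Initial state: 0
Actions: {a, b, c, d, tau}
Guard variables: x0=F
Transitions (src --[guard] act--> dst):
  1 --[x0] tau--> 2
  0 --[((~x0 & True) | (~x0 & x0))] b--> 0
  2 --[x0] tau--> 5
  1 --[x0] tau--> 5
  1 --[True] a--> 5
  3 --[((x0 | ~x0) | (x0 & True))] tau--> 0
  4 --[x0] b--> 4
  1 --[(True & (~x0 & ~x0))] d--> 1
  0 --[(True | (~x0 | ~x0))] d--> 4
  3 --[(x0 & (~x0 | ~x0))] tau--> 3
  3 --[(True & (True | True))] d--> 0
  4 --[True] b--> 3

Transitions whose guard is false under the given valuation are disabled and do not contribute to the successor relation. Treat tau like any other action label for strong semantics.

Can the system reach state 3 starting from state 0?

Answer: REACHABLE

Working:
Guard filter leaves 7 enabled edge(s).
Layer 0: {0}
Layer 1: {4}  now seen {0,4}
Layer 2: {3}  now seen {0,3,4}
Reach set: {0,3,4}
trace reaching 3: d·b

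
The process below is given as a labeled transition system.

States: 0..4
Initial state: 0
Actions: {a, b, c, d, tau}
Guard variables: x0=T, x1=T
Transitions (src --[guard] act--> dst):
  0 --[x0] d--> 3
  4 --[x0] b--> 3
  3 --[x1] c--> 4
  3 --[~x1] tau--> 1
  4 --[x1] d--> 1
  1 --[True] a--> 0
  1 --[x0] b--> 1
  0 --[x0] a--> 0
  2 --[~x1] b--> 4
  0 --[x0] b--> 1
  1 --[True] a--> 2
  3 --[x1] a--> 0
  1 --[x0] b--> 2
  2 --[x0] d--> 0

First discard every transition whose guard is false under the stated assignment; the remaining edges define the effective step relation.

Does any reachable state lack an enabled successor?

Reach set: {0,1,2,3,4}
  0: a→0  b→1  d→3  [deg 3]
  1: a→0  a→2  b→1  b→2  [deg 4]
  2: d→0  [deg 1]
  3: a→0  c→4  [deg 2]
  4: b→3  d→1  [deg 2]

Answer: DEADLOCK-FREE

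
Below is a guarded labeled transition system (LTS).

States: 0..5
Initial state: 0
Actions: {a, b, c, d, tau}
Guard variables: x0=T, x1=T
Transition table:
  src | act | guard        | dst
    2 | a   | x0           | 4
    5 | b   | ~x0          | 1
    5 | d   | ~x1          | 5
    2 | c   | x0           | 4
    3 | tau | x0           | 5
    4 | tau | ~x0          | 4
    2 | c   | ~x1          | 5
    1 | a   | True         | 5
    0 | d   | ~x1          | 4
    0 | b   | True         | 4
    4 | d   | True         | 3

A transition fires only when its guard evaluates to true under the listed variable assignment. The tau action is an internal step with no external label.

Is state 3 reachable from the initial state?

Answer: REACHABLE

Analysis:
After dropping false guards: 6 live edges.
Layer 0: {0}
Layer 1: {4}  total {0,4}
Layer 2: {3}  total {0,3,4}
Layer 3: {5}  total {0,3,4,5}
Reachable = {0,3,4,5}
Path to 3: b·d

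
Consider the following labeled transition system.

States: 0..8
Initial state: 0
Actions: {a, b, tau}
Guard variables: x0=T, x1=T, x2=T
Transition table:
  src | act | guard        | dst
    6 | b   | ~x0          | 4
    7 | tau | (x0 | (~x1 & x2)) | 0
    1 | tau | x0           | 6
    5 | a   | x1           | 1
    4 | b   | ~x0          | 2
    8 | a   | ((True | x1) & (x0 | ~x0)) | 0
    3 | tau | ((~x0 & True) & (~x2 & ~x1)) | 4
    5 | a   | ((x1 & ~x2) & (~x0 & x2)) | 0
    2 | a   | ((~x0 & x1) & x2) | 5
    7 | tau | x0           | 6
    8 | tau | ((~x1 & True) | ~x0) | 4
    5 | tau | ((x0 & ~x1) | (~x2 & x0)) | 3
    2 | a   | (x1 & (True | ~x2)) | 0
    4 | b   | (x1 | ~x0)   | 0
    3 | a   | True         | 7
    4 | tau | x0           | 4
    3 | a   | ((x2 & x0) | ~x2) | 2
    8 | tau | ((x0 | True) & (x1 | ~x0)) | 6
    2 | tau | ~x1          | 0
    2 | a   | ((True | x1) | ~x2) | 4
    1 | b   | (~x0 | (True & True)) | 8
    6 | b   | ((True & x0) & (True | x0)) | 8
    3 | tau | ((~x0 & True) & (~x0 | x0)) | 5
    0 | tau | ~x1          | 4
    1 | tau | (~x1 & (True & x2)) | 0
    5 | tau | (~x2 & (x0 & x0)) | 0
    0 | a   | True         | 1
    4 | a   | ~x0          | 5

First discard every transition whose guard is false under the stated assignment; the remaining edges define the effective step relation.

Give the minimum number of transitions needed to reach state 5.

Breadth-first toward 5:
  Layer 0: {0}
  Layer 1: {1}
  Layer 2: {6,8}
5 never appears.

Answer: UNREACHABLE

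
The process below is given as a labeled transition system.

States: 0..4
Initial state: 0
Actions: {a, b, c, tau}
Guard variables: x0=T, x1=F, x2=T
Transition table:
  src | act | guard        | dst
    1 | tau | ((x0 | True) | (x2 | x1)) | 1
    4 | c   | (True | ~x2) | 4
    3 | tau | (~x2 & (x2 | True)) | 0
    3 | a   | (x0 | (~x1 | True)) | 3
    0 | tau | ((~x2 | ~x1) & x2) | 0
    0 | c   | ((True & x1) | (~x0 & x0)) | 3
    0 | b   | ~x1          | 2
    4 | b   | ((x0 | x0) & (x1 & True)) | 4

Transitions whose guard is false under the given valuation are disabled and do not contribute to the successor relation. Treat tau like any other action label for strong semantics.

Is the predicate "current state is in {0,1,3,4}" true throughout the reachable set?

Answer: INVARIANT VIOLATED at state 2

Analysis:
Inv-set: {0,1,3,4}
Reachable = {0,2}
  0: ok
  2: VIOLATES
witness against invariant: b → 2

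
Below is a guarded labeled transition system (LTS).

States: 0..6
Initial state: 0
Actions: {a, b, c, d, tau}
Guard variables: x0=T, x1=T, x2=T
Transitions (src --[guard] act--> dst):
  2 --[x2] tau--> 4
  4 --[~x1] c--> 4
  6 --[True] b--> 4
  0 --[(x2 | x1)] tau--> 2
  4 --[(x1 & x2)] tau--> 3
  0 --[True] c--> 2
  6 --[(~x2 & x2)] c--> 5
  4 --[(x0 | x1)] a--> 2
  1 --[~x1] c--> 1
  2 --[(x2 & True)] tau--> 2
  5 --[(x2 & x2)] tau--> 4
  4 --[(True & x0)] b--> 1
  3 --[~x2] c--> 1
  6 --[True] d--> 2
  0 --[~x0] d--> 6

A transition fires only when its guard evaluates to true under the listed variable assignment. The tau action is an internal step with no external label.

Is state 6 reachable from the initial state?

10 transition(s) survive guard evaluation.
L0 = {0}
L1 = {2}  cumulative {0,2}
L2 = {4}  cumulative {0,2,4}
L3 = {1,3}  cumulative {0,1,2,3,4}
R = {0,1,2,3,4}

Answer: UNREACHABLE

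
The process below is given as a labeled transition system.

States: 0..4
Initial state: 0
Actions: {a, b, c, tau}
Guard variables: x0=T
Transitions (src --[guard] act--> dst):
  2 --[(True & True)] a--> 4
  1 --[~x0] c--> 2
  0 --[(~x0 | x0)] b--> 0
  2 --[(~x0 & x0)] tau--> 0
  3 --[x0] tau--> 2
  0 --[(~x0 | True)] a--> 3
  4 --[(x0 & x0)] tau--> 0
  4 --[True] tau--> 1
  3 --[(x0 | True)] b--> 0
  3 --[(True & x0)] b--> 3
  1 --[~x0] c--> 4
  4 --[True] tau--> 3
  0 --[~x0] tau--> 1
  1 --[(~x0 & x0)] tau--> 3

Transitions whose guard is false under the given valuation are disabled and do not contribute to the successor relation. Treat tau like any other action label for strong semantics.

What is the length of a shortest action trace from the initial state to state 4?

Answer: 3

Analysis:
BFS to 4:
  depth 0: {0}
  depth 1: {3}
  depth 2: {2}
  depth 3: {4}
first hit 4 at d=3 via a·tau·a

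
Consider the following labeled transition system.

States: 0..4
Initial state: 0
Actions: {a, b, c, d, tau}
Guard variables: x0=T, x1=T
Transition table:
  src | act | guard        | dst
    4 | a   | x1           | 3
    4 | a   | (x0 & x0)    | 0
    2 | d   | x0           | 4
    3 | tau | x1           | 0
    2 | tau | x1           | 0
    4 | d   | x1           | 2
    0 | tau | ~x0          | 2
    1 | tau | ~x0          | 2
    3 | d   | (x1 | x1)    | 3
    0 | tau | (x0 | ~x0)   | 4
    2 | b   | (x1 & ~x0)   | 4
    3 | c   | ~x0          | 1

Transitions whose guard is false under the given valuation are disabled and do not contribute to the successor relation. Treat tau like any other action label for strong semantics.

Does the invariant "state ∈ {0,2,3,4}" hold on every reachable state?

Answer: INVARIANT HOLDS

Analysis:
Inv-set: {0,2,3,4}
Reach set: {0,2,3,4}
  0: safe
  2: safe
  3: safe
  4: safe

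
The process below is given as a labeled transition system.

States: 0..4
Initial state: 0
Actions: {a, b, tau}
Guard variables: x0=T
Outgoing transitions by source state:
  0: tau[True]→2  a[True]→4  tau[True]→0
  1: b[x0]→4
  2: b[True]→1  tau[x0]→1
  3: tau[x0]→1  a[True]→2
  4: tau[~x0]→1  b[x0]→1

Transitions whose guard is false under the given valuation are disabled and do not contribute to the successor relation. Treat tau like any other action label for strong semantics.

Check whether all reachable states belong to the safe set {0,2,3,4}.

Inv-set: {0,2,3,4}
Reach set: {0,1,2,4}
  0: safe
  1: VIOLATES
  2: safe
  4: safe
counterexample path to 1: tau·b

Answer: INVARIANT VIOLATED at state 1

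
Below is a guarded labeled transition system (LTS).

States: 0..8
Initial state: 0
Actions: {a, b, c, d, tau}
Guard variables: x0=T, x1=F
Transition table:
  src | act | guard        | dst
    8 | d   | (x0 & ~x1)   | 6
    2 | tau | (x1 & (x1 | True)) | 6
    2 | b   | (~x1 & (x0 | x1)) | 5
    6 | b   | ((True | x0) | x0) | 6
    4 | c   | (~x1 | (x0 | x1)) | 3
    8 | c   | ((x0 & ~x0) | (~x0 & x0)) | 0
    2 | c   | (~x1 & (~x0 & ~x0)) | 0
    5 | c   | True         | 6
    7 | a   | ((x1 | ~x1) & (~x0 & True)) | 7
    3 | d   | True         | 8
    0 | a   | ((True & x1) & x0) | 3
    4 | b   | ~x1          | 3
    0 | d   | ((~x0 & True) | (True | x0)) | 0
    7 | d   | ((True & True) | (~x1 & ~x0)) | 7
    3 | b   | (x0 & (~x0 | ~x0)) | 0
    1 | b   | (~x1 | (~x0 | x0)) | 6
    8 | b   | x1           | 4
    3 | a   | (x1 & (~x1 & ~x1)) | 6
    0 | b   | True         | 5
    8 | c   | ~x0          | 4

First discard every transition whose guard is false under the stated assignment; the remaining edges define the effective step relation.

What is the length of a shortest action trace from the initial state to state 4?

Answer: UNREACHABLE

Working:
Breadth-first toward 4:
  depth 0: {0}
  depth 1: {5}
  depth 2: {6}
4 never appears.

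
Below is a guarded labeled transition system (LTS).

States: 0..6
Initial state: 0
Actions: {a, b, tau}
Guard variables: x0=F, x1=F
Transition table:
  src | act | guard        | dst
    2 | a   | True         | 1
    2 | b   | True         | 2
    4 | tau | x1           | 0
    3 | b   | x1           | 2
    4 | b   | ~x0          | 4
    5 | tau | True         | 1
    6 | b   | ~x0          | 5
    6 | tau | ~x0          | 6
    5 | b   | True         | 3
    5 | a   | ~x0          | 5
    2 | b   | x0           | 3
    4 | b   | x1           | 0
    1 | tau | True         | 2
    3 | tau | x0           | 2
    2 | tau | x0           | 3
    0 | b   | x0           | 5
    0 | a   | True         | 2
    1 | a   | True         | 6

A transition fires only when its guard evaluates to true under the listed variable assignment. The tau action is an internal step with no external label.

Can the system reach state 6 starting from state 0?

Answer: REACHABLE

Working:
Guard filter leaves 11 enabled edge(s).
L0 = {0}
L1 = {2}  cumulative {0,2}
L2 = {1}  cumulative {0,1,2}
L3 = {6}  cumulative {0,1,2,6}
L4 = {5}  cumulative {0,1,2,5,6}
L5 = {3}  cumulative {0,1,2,3,5,6}
Reach set: {0,1,2,3,5,6}
witness 6: a·a·a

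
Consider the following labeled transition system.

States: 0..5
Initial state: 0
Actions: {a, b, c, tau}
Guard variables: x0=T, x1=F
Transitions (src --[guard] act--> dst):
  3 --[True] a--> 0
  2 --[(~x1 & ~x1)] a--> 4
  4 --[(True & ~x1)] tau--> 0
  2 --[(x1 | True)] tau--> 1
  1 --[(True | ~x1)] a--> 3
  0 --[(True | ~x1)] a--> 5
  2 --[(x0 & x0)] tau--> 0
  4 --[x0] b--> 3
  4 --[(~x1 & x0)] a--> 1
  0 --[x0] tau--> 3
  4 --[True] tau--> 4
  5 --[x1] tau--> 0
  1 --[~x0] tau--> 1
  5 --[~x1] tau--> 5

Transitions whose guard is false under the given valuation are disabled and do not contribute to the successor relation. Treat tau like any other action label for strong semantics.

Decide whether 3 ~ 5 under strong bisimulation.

Answer: NOT BISIMILAR

Trace:
Refine partition for ~:
  π0 = {{0,1,2,3,4,5}}
  π1 = {{0,2},{1,3},{4},{5}}
  π2 = {{0},{1},{2},{3},{4},{5}}
Fixed point at round 3; 6 class(es).
3∈{3}, 5∈{5}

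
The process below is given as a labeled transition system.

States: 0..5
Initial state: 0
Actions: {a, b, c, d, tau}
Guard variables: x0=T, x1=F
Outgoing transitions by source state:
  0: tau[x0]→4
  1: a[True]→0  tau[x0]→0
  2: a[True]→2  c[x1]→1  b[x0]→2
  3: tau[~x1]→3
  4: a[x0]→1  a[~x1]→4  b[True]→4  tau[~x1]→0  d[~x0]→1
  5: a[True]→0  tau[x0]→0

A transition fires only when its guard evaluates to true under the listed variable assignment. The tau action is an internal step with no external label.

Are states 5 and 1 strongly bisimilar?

Answer: BISIMILAR

Trace:
Refine partition for ~:
  P[0] = {{0,1,2,3,4,5}}
  P[1] = {{0,3},{1,5},{2},{4}}
  P[2] = {{0},{1,5},{2},{3},{4}}
Fixed point at round 3; 5 class(es).
[5]={1,5}  [1]={1,5}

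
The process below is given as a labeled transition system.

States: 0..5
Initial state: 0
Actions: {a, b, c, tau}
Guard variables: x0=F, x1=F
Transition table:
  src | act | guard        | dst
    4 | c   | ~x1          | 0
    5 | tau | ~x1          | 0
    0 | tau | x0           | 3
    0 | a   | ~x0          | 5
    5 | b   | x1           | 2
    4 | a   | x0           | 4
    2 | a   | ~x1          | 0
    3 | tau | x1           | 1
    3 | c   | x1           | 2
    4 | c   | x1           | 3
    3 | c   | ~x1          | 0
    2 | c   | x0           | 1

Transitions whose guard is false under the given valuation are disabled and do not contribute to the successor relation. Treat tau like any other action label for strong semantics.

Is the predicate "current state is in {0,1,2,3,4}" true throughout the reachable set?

Answer: INVARIANT VIOLATED at state 5

Analysis:
Inv-set: {0,1,2,3,4}
R = {0,5}
  0: ✓
  5: outside
reach 5 via a — violates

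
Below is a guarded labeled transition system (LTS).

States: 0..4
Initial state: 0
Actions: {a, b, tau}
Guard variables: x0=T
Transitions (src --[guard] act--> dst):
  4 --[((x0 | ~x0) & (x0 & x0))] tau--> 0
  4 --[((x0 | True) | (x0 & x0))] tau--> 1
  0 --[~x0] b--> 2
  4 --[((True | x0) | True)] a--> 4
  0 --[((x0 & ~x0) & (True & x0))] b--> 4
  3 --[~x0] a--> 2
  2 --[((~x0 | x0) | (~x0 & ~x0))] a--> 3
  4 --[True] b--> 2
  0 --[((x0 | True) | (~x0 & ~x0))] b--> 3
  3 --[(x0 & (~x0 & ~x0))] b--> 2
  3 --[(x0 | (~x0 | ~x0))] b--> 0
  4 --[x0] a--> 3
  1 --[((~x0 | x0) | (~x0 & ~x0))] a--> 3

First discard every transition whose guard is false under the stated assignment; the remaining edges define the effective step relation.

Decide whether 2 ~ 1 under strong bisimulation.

Answer: BISIMILAR

Analysis:
Refine partition for ~:
  P[0] = {{0,1,2,3,4}}
  P[1] = {{0,3},{1,2},{4}}
Fixed point at round 2; 3 class(es).
[2]={1,2}  [1]={1,2}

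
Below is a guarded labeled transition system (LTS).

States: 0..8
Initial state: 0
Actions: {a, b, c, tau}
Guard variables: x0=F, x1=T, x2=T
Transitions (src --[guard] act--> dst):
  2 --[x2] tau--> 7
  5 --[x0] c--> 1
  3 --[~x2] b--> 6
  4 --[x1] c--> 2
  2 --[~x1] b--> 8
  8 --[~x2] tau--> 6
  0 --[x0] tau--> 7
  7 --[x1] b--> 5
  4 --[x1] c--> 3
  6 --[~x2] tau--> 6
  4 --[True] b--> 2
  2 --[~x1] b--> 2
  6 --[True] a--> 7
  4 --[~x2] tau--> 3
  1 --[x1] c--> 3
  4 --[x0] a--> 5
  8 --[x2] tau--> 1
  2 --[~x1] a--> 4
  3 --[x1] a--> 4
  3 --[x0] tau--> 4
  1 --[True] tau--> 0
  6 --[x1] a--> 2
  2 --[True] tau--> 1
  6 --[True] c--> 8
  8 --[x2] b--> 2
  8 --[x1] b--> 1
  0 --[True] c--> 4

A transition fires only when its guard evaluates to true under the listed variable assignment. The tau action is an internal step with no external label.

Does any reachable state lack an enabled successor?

Answer: DEADLOCK at state 5

Trace:
Reach set: {0,1,2,3,4,5,7}
  0: c→4  [1 out]
  1: c→3  tau→0  [2 out]
  2: tau→1  tau→7  [2 out]
  3: a→4  [1 out]
  4: b→2  c→2  c→3  [3 out]
  5: ∅  [deadlock]
  7: b→5  [1 out]
trace reaching 5: c·c·tau·b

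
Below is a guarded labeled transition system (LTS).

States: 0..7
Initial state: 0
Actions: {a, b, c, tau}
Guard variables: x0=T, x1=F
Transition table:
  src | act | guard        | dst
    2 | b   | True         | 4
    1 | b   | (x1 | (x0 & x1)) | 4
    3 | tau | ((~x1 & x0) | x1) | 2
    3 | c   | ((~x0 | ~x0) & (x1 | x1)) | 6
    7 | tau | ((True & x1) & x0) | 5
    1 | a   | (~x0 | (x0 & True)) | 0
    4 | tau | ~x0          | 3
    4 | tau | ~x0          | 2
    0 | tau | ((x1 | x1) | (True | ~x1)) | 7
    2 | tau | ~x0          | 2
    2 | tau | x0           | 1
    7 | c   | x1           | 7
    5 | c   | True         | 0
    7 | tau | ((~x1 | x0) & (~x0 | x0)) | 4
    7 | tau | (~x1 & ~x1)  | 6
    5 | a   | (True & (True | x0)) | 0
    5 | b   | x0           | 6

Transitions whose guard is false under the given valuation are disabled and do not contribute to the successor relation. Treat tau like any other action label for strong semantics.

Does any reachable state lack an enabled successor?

Reach set: {0,4,6,7}
  0: tau→7  [1 exit(s)]
  4: ∅  [no exit]
  6: ∅  [no exit]
  7: tau→4  tau→6  [2 exit(s)]
trace reaching 4: tau·tau

Answer: DEADLOCK at state 4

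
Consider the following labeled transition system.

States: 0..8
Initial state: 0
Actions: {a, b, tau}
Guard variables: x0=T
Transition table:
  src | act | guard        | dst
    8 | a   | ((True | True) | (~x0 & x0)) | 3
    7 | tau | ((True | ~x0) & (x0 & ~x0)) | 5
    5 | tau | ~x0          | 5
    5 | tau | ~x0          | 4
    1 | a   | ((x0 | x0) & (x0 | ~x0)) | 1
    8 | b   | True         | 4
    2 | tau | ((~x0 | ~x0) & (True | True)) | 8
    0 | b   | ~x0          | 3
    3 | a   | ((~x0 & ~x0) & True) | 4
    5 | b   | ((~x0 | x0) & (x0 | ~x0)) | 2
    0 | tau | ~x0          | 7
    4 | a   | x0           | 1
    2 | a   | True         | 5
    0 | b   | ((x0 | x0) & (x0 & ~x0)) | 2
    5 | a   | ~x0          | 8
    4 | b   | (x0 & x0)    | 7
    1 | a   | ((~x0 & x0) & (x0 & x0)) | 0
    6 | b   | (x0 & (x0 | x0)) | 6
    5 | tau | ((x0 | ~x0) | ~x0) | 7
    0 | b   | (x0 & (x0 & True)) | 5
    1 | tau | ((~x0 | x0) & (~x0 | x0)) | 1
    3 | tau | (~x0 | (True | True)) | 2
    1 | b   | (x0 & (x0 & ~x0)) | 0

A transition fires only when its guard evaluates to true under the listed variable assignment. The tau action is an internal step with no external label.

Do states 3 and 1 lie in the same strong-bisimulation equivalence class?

Answer: NOT BISIMILAR

Trace:
Refine partition for ~:
  π0 = {{0,1,2,3,4,5,6,7,8}}
  π1 = {{0,6},{1},{2},{3},{4,8},{5},{7}}
  π2 = {{0},{1},{2},{3},{4},{5},{6},{7},{8}}
Fixed point at round 3; 9 class(es).
class of 3: {3}; class of 1: {1}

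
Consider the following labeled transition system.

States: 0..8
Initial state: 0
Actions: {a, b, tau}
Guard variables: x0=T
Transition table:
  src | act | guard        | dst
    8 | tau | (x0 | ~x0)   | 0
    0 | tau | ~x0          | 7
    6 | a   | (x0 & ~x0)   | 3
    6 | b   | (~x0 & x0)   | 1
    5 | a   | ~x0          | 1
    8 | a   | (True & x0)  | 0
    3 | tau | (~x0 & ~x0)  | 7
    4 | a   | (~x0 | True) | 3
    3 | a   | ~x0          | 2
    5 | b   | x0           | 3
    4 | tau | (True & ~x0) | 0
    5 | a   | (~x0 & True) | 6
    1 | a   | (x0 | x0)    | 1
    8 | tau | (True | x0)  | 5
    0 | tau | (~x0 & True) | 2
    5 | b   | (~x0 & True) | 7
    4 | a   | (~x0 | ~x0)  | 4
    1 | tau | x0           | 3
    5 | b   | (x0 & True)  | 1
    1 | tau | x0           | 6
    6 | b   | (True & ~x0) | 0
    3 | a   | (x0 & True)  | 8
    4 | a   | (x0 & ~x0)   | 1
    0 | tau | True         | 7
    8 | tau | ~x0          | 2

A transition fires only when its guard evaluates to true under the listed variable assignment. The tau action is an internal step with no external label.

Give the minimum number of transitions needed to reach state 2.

Breadth-first toward 2:
  depth 0: {0}
  depth 1: {7}
2 never appears.

Answer: UNREACHABLE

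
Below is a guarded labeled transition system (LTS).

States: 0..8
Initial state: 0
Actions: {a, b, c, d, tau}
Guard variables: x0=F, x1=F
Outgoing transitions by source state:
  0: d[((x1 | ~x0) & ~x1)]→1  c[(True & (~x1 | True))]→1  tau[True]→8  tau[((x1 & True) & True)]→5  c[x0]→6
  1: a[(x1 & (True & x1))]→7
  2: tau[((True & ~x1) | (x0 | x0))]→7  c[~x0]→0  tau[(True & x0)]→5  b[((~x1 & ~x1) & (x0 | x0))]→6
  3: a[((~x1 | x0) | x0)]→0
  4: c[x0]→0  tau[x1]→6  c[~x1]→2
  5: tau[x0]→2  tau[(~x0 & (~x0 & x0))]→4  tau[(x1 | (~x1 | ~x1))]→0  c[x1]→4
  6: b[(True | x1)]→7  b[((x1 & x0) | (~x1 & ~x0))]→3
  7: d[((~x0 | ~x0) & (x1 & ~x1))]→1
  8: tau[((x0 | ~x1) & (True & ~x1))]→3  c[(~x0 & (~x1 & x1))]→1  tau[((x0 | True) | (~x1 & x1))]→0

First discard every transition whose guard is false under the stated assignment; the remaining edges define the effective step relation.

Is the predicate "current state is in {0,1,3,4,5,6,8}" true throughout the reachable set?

Answer: INVARIANT HOLDS

Trace:
Inv-set: {0,1,3,4,5,6,8}
R = {0,1,3,8}
  0: ok
  1: ok
  3: ok
  8: ok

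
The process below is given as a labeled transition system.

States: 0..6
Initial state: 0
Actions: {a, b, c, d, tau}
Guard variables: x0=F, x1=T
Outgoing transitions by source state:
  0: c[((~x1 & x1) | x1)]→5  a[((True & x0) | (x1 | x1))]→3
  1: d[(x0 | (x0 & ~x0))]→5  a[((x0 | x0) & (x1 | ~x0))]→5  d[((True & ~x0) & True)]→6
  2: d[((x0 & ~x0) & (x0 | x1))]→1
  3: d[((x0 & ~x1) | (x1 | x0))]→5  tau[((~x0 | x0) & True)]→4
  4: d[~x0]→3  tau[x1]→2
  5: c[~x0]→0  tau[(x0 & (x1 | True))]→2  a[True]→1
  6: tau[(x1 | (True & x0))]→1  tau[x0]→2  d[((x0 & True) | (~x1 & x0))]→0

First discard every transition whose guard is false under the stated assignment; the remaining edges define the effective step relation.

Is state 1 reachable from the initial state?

Guard filter leaves 10 enabled edge(s).
depth 0: {0}
depth 1: {3,5}  cumulative {0,3,5}
depth 2: {1,4}  cumulative {0,1,3,4,5}
depth 3: {2,6}  cumulative {0,1,2,3,4,5,6}
R = {0,1,2,3,4,5,6}
witness 1: c·a

Answer: REACHABLE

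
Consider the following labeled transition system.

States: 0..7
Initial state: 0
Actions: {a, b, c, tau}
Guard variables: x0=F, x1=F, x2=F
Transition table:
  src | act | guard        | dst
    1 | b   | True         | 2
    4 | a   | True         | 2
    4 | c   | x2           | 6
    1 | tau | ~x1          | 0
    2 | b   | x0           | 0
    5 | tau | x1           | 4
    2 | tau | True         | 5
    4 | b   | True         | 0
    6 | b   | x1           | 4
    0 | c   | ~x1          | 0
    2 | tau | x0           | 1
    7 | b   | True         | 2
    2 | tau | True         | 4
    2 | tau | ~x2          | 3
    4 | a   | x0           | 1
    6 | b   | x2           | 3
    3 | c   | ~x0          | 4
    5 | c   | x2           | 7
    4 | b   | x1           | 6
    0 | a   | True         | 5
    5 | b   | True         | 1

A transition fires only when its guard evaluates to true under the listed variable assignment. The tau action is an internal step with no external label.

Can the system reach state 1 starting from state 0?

12 transition(s) survive guard evaluation.
L0 = {0}
L1 = {5}  cumulative {0,5}
L2 = {1}  cumulative {0,1,5}
L3 = {2}  cumulative {0,1,2,5}
L4 = {3,4}  cumulative {0,1,2,3,4,5}
R = {0,1,2,3,4,5}
Path to 1: a·b

Answer: REACHABLE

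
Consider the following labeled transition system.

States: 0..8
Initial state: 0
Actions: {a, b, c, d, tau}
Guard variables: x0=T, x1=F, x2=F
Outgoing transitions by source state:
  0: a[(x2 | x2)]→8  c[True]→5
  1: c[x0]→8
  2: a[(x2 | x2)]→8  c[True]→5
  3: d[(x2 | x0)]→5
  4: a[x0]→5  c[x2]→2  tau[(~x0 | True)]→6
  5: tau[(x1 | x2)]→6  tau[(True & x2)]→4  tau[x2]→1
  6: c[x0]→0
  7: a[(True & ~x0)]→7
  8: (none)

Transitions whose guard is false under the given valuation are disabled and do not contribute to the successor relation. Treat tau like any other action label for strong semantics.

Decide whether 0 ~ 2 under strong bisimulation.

Refine partition for ~:
  π0 = {{0,1,2,3,4,5,6,7,8}}
  π1 = {{0,1,2,6},{3},{4},{5,7,8}}
  π2 = {{0,1,2},{3},{4},{5,7,8},{6}}
stable after 3 split(s): 5 block(s)
class of 0: {0,1,2}; class of 2: {0,1,2}

Answer: BISIMILAR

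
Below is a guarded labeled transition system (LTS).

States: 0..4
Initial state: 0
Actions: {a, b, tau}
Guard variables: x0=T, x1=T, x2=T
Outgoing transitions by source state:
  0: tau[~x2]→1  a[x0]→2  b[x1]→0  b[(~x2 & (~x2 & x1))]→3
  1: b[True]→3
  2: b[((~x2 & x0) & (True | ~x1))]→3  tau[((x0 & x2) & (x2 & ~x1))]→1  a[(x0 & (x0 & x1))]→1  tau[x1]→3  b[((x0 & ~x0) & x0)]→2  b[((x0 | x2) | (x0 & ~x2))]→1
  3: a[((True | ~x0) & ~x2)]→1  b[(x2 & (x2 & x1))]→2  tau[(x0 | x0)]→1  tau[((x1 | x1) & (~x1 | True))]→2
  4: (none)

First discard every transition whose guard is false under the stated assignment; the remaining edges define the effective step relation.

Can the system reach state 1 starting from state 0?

After dropping false guards: 9 live edges.
Layer 0: {0}
Layer 1: {2}  total {0,2}
Layer 2: {1,3}  total {0,1,2,3}
Reach set: {0,1,2,3}
trace reaching 1: a·a

Answer: REACHABLE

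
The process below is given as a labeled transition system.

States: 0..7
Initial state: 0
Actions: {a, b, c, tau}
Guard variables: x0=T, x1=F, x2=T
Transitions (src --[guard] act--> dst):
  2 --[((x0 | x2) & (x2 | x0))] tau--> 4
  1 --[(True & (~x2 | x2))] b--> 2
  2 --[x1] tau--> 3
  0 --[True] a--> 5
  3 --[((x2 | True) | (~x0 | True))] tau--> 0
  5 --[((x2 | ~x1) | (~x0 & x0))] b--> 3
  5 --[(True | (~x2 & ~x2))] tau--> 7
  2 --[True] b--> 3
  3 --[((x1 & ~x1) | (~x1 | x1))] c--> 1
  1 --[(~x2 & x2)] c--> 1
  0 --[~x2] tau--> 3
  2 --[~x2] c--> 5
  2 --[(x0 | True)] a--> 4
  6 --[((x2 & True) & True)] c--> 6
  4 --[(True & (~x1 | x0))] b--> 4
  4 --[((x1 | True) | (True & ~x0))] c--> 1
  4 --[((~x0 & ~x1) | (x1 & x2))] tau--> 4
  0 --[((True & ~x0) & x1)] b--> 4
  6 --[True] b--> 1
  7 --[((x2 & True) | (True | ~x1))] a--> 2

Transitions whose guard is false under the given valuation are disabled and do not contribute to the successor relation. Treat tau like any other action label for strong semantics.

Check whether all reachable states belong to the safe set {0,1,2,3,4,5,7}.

Safe = {0,1,2,3,4,5,7}
R = {0,1,2,3,4,5,7}
  0: ✓
  1: ✓
  2: ✓
  3: ✓
  4: ✓
  5: ✓
  7: ✓

Answer: INVARIANT HOLDS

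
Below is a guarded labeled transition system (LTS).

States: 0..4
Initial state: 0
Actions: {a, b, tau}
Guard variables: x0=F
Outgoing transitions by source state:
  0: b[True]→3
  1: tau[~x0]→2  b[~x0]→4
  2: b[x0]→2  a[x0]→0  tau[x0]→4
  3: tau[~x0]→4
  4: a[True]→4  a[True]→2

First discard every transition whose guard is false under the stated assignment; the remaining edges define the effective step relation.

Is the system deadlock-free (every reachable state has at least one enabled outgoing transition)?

Answer: DEADLOCK at state 2

Analysis:
R = {0,2,3,4}
  0: b→3  [deg 1]
  2: ∅  [no exit]
  3: tau→4  [deg 1]
  4: a→2  a→4  [deg 2]
Path to 2: b·tau·a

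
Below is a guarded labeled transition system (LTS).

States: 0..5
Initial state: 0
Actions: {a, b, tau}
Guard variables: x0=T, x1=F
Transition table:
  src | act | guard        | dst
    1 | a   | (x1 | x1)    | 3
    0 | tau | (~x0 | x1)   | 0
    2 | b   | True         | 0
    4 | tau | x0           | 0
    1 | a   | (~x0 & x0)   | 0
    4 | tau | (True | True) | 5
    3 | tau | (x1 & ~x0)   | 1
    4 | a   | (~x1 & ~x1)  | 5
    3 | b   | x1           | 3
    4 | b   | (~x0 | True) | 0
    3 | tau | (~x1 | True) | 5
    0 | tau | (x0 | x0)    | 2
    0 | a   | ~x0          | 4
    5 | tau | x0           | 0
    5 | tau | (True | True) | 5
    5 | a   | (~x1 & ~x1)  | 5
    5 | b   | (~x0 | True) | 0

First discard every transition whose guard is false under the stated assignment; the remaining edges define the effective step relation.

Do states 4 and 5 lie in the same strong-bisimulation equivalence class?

Compute ~ classes (split until stable):
  round 0: {{0,1,2,3,4,5}}
  round 1: {{0,3},{1},{2},{4,5}}
  round 2: {{0},{1},{2},{3},{4,5}}
stable after 3 split(s): 5 block(s)
class of 4: {4,5}; class of 5: {4,5}

Answer: BISIMILAR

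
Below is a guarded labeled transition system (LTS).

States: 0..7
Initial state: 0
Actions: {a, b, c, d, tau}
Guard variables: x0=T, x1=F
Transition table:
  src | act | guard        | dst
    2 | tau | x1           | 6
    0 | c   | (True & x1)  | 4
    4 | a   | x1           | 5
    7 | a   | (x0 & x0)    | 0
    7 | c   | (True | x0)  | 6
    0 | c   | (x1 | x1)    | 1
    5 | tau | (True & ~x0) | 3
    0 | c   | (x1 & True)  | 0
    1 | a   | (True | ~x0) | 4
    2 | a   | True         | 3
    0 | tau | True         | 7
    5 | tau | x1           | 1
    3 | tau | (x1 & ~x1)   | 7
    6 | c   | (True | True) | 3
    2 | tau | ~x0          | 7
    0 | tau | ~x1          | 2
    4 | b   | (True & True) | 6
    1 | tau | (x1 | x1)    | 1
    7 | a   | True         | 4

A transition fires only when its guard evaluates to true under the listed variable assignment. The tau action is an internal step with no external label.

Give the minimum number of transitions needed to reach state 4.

BFS to 4:
  Layer 0: {0}
  Layer 1: {2,7}
  Layer 2: {3,4,6}
first hit 4 at d=2 via tau·a

Answer: 2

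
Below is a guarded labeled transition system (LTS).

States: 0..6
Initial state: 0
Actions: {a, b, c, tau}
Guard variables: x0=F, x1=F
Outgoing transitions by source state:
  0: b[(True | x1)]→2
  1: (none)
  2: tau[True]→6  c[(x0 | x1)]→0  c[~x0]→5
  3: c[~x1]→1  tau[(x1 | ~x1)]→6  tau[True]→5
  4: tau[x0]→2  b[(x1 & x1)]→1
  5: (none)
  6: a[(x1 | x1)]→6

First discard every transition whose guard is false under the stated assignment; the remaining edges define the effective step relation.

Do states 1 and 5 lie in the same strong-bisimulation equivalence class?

Refine partition for ~:
  round 0: {{0,1,2,3,4,5,6}}
  round 1: {{0},{1,4,5,6},{2,3}}
stable after 2 split(s): 3 block(s)
[1]={1,4,5,6}  [5]={1,4,5,6}

Answer: BISIMILAR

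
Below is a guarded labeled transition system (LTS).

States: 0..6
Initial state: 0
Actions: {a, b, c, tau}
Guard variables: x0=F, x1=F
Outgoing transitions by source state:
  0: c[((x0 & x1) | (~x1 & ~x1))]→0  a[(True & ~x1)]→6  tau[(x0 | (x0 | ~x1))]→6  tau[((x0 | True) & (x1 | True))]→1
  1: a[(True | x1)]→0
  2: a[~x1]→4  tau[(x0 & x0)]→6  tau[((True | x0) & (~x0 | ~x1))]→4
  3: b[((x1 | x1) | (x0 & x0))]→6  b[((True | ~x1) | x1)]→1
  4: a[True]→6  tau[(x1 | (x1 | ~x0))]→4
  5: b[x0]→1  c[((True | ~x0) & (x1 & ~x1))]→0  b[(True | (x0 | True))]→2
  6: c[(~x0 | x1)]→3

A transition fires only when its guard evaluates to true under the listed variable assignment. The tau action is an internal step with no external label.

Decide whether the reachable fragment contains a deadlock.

Answer: DEADLOCK-FREE

Trace:
R = {0,1,3,6}
  0: a→6  c→0  tau→1  tau→6  [4 exit(s)]
  1: a→0  [1 exit(s)]
  3: b→1  [1 exit(s)]
  6: c→3  [1 exit(s)]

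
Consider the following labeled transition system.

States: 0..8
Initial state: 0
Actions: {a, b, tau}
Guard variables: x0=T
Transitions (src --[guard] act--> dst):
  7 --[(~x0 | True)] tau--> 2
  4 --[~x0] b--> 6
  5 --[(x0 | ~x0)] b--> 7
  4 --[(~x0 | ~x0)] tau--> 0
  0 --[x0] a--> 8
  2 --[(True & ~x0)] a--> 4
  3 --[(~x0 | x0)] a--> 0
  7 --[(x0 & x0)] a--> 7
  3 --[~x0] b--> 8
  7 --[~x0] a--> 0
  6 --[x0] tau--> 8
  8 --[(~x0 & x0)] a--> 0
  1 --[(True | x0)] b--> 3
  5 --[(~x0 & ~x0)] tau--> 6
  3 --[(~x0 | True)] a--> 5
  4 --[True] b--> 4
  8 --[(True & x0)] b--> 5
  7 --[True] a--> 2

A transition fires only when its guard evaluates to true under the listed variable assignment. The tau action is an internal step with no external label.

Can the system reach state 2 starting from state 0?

Guard filter leaves 11 enabled edge(s).
L0 = {0}
L1 = {8}  cumulative {0,8}
L2 = {5}  cumulative {0,5,8}
L3 = {7}  cumulative {0,5,7,8}
L4 = {2}  cumulative {0,2,5,7,8}
R = {0,2,5,7,8}
witness 2: a·b·b·tau

Answer: REACHABLE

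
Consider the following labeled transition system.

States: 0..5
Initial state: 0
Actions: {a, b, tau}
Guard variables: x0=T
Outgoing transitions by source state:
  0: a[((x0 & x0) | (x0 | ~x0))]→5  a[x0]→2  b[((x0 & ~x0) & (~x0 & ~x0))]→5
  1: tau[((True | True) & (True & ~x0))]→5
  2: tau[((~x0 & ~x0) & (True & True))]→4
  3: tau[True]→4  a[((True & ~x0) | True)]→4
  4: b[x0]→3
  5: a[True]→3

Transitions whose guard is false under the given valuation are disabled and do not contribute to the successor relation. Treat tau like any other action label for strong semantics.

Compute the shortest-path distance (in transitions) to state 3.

Layered search for 3:
  depth 0: {0}
  depth 1: {2,5}
  depth 2: {3}
first hit 3 at d=2 via a·a

Answer: 2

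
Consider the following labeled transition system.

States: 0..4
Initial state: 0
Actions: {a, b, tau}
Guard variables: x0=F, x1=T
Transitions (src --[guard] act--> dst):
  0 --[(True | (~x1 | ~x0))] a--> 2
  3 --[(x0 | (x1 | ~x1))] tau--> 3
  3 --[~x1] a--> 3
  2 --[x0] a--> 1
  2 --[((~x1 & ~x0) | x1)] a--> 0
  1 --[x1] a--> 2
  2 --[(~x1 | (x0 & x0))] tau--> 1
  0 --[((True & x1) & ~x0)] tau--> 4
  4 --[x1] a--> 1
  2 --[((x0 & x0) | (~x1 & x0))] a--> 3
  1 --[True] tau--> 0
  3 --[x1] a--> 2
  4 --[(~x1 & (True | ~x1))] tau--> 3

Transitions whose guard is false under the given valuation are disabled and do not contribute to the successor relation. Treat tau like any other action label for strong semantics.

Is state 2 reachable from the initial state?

Guard filter leaves 8 enabled edge(s).
L0 = {0}
L1 = {2,4}  now seen {0,2,4}
L2 = {1}  now seen {0,1,2,4}
Reach set: {0,1,2,4}
witness 2: a

Answer: REACHABLE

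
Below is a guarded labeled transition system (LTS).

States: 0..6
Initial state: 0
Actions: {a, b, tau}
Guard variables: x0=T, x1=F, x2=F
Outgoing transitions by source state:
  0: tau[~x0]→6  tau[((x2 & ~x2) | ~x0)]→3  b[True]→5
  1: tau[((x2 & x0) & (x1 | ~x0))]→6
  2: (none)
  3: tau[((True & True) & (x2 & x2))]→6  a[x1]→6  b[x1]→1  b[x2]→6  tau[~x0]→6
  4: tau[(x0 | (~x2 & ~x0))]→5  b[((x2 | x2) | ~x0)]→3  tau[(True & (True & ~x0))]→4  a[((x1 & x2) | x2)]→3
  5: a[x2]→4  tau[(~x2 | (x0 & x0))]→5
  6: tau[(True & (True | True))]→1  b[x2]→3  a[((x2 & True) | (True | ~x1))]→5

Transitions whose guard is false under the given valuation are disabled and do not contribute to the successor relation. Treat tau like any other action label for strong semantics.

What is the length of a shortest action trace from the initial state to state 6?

Answer: UNREACHABLE

Working:
Breadth-first toward 6:
  depth 0: {0}
  depth 1: {5}
6 never appears.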